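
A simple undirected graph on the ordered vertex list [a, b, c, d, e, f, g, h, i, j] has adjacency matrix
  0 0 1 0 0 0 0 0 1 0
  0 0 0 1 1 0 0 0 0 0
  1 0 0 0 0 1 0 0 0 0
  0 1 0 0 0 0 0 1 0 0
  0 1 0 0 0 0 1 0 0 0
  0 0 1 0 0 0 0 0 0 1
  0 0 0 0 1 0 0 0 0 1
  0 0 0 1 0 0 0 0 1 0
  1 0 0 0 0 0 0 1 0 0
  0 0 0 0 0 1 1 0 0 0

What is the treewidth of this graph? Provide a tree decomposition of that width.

Treewidth 2.
Bags: B1 = {b, e, g}  B2 = {b, d, g}  B3 = {d, g, h}  B4 = {g, h, i}  B5 = {a, g, i}  B6 = {a, c, g}  B7 = {c, f, g}  B8 = {f, g, j}
Tree: B1–B2, B2–B3, B3–B4, B4–B5, B5–B6, B6–B7, B7–B8

The largest bag has 3 vertices, giving width 2; this decomposition certifies tw(G) ≤ 2. For the lower bound, G contains the cycle g–e–b–d–h–i–a–c–f–j–g, so G is not a forest; only forests have treewidth ≤ 1, hence tw(G) ≥ 2. The upper and lower bounds meet at 2, so that is the treewidth.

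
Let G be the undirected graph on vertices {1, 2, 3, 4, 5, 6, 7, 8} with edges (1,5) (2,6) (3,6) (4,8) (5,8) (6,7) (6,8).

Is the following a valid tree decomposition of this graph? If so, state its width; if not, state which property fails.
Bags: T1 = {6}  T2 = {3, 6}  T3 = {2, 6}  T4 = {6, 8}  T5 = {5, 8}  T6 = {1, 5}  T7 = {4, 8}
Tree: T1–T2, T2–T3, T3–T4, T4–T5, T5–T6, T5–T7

A tree decomposition must satisfy three properties: every vertex lies in some bag; for every edge, both endpoints lie together in some bag; and for every vertex, the bags containing it form a connected subtree. Here vertex 7 appears in no bag, so the decomposition is invalid.

No — vertex 7 appears in no bag.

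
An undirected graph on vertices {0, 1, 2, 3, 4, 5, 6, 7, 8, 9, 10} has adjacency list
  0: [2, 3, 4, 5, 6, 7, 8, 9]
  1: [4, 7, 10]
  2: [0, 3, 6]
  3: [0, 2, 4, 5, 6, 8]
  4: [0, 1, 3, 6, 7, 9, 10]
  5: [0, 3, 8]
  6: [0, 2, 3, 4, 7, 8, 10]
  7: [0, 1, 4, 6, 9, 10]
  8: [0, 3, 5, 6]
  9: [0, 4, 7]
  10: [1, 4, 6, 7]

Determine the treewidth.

A width-3 tree decomposition is:
Bags: B1 = {0, 3, 4, 6}  B2 = {0, 2, 3, 6}  B3 = {0, 3, 6, 8}  B4 = {0, 4, 6, 7}  B5 = {0, 4, 7, 9}  B6 = {4, 6, 7, 10}  B7 = {0, 3, 5, 8}  B8 = {1, 4, 7, 10}
Tree: B1–B2, B2–B3, B1–B4, B4–B5, B4–B6, B3–B7, B6–B8
Each bag holds 4 vertices, so the decomposition has width 3, which upper-bounds the treewidth. Conversely, {0, 4, 7, 9} is a clique of size 4, and the vertices of any clique must share a bag in every tree decomposition; so some bag has ≥ 4 vertices and tw(G) ≥ 3. Therefore the treewidth is 3.

3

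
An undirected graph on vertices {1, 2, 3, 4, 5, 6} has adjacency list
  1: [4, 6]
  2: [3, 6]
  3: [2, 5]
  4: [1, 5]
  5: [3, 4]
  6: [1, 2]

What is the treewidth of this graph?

2

A width-2 tree decomposition is:
Bags: B1 = {1, 2, 6}  B2 = {1, 2, 4}  B3 = {2, 4, 5}  B4 = {2, 3, 5}
Tree: B1–B2, B2–B3, B3–B4
The largest bag has 3 vertices, giving width 2; this decomposition certifies tw(G) ≤ 2. For the lower bound, G contains the cycle 2–6–1–4–5–3–2, so G is not a forest; only forests have treewidth ≤ 1, hence tw(G) ≥ 2. Hence tw(G) = 2 exactly.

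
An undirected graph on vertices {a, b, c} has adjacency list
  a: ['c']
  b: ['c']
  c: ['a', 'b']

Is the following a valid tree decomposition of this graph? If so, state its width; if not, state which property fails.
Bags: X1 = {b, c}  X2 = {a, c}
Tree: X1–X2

Every vertex of G appears in some bag (union = {a, b, c}); every edge is covered by a bag; and for each vertex v the set of bags containing v is connected in the bag tree. The decomposition is therefore valid. The largest bag has 2 vertices, so the width is 1.

Yes; width 1.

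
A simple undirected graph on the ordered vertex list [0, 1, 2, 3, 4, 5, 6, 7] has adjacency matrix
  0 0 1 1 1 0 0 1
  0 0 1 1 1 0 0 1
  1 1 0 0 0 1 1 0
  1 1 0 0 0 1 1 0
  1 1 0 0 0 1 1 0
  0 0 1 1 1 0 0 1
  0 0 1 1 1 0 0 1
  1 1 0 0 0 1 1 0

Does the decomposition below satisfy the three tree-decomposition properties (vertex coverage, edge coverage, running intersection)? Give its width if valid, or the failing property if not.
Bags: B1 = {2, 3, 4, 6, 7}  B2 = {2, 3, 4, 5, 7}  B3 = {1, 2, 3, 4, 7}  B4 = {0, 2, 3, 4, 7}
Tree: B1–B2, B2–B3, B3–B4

Yes; width 4.

Checking the three conditions: (i) the bags cover all of {0, 1, 2, 3, 4, 5, 6, 7}; (ii) for each edge, some bag contains both endpoints; (iii) the bags containing any fixed vertex form a subtree. All hold, so the decomposition is valid with width 5 − 1 = 4.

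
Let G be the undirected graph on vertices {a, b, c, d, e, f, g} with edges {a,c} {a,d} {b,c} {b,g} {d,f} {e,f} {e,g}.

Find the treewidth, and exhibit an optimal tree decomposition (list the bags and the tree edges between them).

Treewidth 2.
Bags: B1 = {b, e, g}  B2 = {b, c, e}  B3 = {a, c, e}  B4 = {a, d, e}  B5 = {d, e, f}
Tree: B1–B2, B2–B3, B3–B4, B4–B5

Each bag holds 3 vertices, so the decomposition has width 2, which upper-bounds the treewidth. The edges e–g–b–c–a–d–f–e form a cycle, so G is not a tree and its treewidth is at least 2. Hence tw(G) = 2 exactly.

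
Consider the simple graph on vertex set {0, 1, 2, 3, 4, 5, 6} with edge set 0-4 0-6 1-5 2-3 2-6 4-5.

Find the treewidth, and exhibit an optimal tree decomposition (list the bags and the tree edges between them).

Treewidth 1.
One such decomposition:
Bags: B1 = {2, 3}  B2 = {2, 6}  B3 = {0, 6}  B4 = {0, 4}  B5 = {4, 5}  B6 = {1, 5}
Tree: B1–B2, B2–B3, B3–B4, B4–B5, B5–B6

The largest bag has 2 vertices, giving width 1; this decomposition certifies tw(G) ≤ 1. Any graph with an edge has treewidth ≥ 1, and G has the edge 3–2. Therefore the treewidth is 1.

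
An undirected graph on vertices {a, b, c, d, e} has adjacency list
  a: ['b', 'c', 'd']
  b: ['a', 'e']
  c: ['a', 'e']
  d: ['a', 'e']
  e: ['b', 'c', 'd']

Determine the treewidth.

A width-2 tree decomposition is:
Bags: B1 = {a, c, e}  B2 = {a, d, e}  B3 = {a, b, e}
Tree: B1–B2, B2–B3
The largest bag has 3 vertices, giving width 2; this decomposition certifies tw(G) ≤ 2. For the lower bound, G contains the cycle c–a–d–e–c, so G is not a forest; only forests have treewidth ≤ 1, hence tw(G) ≥ 2. Hence tw(G) = 2 exactly.

2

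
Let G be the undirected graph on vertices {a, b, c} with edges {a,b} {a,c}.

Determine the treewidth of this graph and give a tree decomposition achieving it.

Treewidth 1.
One optimal decomposition is:
Bags: B1 = {a, b}  B2 = {a, c}
Tree: B1–B2

Every bag has size at most 2, so the width is 2 − 1 = 1 and tw(G) ≤ 1. G has an edge, so its treewidth is at least 1. Therefore the treewidth is 1.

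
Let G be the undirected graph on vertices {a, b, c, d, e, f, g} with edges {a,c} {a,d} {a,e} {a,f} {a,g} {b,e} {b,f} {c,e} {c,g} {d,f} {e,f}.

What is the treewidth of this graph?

A width-2 tree decomposition is:
Bags: B1 = {a, c, e}  B2 = {a, e, f}  B3 = {b, e, f}  B4 = {a, d, f}  B5 = {a, c, g}
Tree: B1–B2, B2–B3, B2–B4, B1–B5
Every bag has size at most 3, so the width is 3 − 1 = 2 and tw(G) ≤ 2. On the other hand G contains the 3-clique {a, c, g}. A clique must lie in a single bag of any decomposition, so no decomposition can have width below 2. Therefore the treewidth is 2.

2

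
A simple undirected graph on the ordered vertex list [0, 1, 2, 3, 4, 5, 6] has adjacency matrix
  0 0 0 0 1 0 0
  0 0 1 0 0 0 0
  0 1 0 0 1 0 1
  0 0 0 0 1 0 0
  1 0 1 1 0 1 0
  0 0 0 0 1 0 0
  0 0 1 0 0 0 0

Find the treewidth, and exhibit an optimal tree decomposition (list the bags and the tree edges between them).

Treewidth 1.
One such decomposition:
Bags: B1 = {2, 4}  B2 = {3, 4}  B3 = {1, 2}  B4 = {4, 5}  B5 = {0, 4}  B6 = {2, 6}
Tree: B1–B2, B1–B3, B2–B4, B4–B5, B3–B6

Every bag has size at most 2, so the width is 2 − 1 = 1 and tw(G) ≤ 1. G has an edge, so its treewidth is at least 1. The upper and lower bounds meet at 1, so that is the treewidth.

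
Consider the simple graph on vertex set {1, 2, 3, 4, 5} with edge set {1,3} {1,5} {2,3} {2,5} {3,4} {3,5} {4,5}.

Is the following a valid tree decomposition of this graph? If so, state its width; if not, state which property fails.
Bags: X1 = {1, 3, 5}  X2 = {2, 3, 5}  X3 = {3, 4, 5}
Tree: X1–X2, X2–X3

Vertex coverage: the bags together contain {1, 2, 3, 4, 5}, the full vertex set. Edge coverage: each edge of G has both endpoints in at least one bag. Running intersection: for every vertex, the bags containing it form a connected subtree. All three properties hold, so this is a valid tree decomposition of width max|bag| − 1 = 2, and hence tw(G) ≤ 2.

Yes; width 2.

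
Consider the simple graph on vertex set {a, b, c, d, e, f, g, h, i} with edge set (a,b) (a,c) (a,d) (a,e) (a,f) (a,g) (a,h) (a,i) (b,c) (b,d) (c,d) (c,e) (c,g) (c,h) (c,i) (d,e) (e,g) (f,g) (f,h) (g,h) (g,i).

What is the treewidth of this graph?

A width-3 tree decomposition is:
Bags: B1 = {a, c, e, g}  B2 = {a, c, d, e}  B3 = {a, c, g, h}  B4 = {a, f, g, h}  B5 = {a, b, c, d}  B6 = {a, c, g, i}
Tree: B1–B2, B1–B3, B3–B4, B2–B5, B1–B6
Every bag has size at most 4, so the width is 4 − 1 = 3 and tw(G) ≤ 3. For the lower bound, the 4 vertices {a, c, d, e} are pairwise adjacent, and any tree decomposition puts a clique entirely inside one bag — forcing width ≥ 3. The upper and lower bounds meet at 3, so that is the treewidth.

3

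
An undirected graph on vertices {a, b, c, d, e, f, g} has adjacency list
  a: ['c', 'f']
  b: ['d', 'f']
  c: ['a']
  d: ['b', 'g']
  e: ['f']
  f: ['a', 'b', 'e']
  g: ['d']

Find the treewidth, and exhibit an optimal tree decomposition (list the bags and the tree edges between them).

Treewidth 1.
Bags: B1 = {b, f}  B2 = {a, f}  B3 = {a, c}  B4 = {e, f}  B5 = {b, d}  B6 = {d, g}
Tree: B1–B2, B2–B3, B1–B4, B1–B5, B5–B6

Each bag holds 2 vertices, so the decomposition has width 1, which upper-bounds the treewidth. G has an edge, so its treewidth is at least 1. Therefore the treewidth is 1.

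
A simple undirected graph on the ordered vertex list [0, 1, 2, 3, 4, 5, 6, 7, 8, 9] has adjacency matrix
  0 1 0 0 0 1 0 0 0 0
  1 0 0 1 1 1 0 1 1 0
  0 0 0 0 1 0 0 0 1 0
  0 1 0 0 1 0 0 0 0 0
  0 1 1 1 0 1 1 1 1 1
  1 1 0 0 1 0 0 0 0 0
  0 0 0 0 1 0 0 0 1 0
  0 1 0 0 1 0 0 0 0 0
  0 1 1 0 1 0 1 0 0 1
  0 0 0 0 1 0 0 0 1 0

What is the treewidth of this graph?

A width-2 tree decomposition is:
Bags: B1 = {0, 1, 5}  B2 = {1, 4, 5}  B3 = {1, 4, 8}  B4 = {1, 3, 4}  B5 = {4, 8, 9}  B6 = {4, 6, 8}  B7 = {2, 4, 8}  B8 = {1, 4, 7}
Tree: B1–B2, B2–B3, B2–B4, B3–B5, B5–B6, B3–B7, B4–B8
The largest bag has 3 vertices, giving width 2; this decomposition certifies tw(G) ≤ 2. For the lower bound, the 3 vertices {0, 1, 5} are pairwise adjacent, and any tree decomposition puts a clique entirely inside one bag — forcing width ≥ 2. Combining the bounds, tw(G) = 2.

2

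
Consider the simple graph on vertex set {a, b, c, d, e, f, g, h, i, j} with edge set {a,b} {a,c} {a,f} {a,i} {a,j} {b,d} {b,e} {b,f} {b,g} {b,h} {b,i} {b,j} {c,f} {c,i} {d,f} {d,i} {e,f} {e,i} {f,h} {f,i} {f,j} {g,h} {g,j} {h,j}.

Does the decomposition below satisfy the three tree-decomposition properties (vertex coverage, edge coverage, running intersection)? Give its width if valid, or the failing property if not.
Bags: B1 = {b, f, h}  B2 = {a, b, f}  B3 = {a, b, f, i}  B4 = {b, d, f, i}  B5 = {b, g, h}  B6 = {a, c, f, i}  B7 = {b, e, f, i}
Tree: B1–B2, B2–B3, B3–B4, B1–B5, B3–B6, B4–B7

No — vertex j appears in no bag.

A tree decomposition must satisfy three properties: every vertex lies in some bag; for every edge, both endpoints lie together in some bag; and for every vertex, the bags containing it form a connected subtree. Here vertex j appears in no bag, so the decomposition is invalid.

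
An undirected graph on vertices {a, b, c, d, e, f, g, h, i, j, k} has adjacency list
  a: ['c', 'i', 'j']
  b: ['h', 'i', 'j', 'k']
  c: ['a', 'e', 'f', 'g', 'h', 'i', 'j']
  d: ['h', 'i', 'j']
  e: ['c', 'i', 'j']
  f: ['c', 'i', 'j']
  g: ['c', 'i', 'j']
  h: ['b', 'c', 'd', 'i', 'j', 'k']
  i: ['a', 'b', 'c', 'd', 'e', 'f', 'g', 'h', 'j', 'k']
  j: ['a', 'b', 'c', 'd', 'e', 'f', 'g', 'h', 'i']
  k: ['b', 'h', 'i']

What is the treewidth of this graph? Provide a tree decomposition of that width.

Each bag holds 4 vertices, so the decomposition has width 3, which upper-bounds the treewidth. Conversely, {d, h, i, j} is a clique of size 4, and the vertices of any clique must share a bag in every tree decomposition; so some bag has ≥ 4 vertices and tw(G) ≥ 3. Therefore the treewidth is 3.

Treewidth 3.
One optimal decomposition is:
Bags: B1 = {c, h, i, j}  B2 = {c, e, i, j}  B3 = {b, h, i, j}  B4 = {c, f, i, j}  B5 = {d, h, i, j}  B6 = {c, g, i, j}  B7 = {b, h, i, k}  B8 = {a, c, i, j}
Tree: B1–B2, B1–B3, B2–B4, B1–B5, B2–B6, B3–B7, B2–B8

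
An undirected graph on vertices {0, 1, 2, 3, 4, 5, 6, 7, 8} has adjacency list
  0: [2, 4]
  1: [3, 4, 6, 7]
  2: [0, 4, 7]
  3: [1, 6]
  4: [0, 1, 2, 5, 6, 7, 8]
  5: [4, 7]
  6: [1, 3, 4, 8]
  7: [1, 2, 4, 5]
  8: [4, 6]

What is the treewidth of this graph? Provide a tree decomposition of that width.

Treewidth 2.
Bags: B1 = {0, 2, 4}  B2 = {2, 4, 7}  B3 = {4, 5, 7}  B4 = {1, 4, 7}  B5 = {1, 4, 6}  B6 = {4, 6, 8}  B7 = {1, 3, 6}
Tree: B1–B2, B2–B3, B2–B4, B4–B5, B5–B6, B5–B7

Every bag has size at most 3, so the width is 3 − 1 = 2 and tw(G) ≤ 2. On the other hand G contains the 3-clique {1, 3, 6}. A clique must lie in a single bag of any decomposition, so no decomposition can have width below 2. Hence tw(G) = 2 exactly.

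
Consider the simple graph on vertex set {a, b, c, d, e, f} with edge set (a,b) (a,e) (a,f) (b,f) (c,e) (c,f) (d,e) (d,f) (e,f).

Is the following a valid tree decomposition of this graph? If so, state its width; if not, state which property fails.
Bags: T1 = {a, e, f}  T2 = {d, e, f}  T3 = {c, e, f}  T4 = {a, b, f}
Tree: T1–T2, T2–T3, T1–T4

Every vertex of G appears in some bag (union = {a, b, c, d, e, f}); every edge is covered by a bag; and for each vertex v the set of bags containing v is connected in the bag tree. The decomposition is therefore valid. The largest bag has 3 vertices, so the width is 2.

Yes; width 2.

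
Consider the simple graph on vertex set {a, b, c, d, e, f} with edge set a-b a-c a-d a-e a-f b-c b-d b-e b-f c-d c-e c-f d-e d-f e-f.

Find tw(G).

5

A width-5 tree decomposition is:
Bags: B1 = {a, b, c, d, e, f}
Tree: (single bag)
With just one bag of size 6, the width is 6 − 1 = 5, so tw(G) ≤ 5. On the other hand G contains the 6-clique {a, b, c, d, e, f}. A clique must lie in a single bag of any decomposition, so no decomposition can have width below 5. Hence tw(G) = 5 exactly.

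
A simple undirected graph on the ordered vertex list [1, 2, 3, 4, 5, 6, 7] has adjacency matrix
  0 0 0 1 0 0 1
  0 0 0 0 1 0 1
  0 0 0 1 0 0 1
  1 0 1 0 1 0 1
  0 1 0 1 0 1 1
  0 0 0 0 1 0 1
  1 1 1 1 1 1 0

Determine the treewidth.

2

A width-2 tree decomposition is:
Bags: B1 = {2, 5, 7}  B2 = {5, 6, 7}  B3 = {4, 5, 7}  B4 = {3, 4, 7}  B5 = {1, 4, 7}
Tree: B1–B2, B2–B3, B3–B4, B4–B5
Every bag has size at most 3, so the width is 3 − 1 = 2 and tw(G) ≤ 2. Conversely, {2, 5, 7} is a clique of size 3, and the vertices of any clique must share a bag in every tree decomposition; so some bag has ≥ 3 vertices and tw(G) ≥ 2. Combining the bounds, tw(G) = 2.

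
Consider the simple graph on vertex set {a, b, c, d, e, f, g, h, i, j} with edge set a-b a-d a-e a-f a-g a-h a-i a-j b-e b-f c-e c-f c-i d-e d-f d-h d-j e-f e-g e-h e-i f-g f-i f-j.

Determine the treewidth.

3

A width-3 tree decomposition is:
Bags: B1 = {a, e, f, g}  B2 = {a, e, f, i}  B3 = {a, d, e, f}  B4 = {a, d, e, h}  B5 = {c, e, f, i}  B6 = {a, d, f, j}  B7 = {a, b, e, f}
Tree: B1–B2, B2–B3, B3–B4, B2–B5, B3–B6, B3–B7
The largest bag has 4 vertices, giving width 3; this decomposition certifies tw(G) ≤ 3. For the lower bound, the 4 vertices {a, d, e, h} are pairwise adjacent, and any tree decomposition puts a clique entirely inside one bag — forcing width ≥ 3. Combining the bounds, tw(G) = 3.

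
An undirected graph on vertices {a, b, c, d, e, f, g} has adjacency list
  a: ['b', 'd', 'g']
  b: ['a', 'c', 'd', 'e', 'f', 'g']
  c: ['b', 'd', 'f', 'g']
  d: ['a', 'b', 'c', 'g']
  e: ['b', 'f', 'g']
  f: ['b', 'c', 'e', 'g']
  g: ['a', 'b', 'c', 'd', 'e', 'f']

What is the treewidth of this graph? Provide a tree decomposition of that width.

The largest bag has 4 vertices, giving width 3; this decomposition certifies tw(G) ≤ 3. Conversely, {b, c, d, g} is a clique of size 4, and the vertices of any clique must share a bag in every tree decomposition; so some bag has ≥ 4 vertices and tw(G) ≥ 3. The upper and lower bounds meet at 3, so that is the treewidth.

Treewidth 3.
One optimal decomposition is:
Bags: B1 = {b, c, f, g}  B2 = {b, c, d, g}  B3 = {b, e, f, g}  B4 = {a, b, d, g}
Tree: B1–B2, B1–B3, B2–B4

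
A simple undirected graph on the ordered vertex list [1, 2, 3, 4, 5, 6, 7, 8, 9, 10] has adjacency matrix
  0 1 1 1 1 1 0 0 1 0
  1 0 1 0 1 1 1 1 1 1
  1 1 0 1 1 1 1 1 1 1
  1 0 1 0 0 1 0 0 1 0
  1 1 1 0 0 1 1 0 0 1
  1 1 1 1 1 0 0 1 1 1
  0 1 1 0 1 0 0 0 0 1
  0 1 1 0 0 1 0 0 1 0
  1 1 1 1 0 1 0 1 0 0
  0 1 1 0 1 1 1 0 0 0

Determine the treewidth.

4

A width-4 tree decomposition is:
Bags: B1 = {1, 2, 3, 5, 6}  B2 = {1, 2, 3, 6, 9}  B3 = {2, 3, 5, 6, 10}  B4 = {2, 3, 6, 8, 9}  B5 = {2, 3, 5, 7, 10}  B6 = {1, 3, 4, 6, 9}
Tree: B1–B2, B1–B3, B2–B4, B3–B5, B2–B6
Every bag has size at most 5, so the width is 5 − 1 = 4 and tw(G) ≤ 4. On the other hand G contains the 5-clique {2, 3, 6, 8, 9}. A clique must lie in a single bag of any decomposition, so no decomposition can have width below 4. Hence tw(G) = 4 exactly.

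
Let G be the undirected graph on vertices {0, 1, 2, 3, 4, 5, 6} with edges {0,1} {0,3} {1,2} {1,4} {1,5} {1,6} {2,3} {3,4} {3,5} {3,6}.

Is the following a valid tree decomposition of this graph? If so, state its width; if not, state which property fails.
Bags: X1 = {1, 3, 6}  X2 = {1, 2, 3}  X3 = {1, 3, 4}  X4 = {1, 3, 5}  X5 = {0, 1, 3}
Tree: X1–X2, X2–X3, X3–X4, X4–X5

Yes; width 2.

Vertex coverage: the bags together contain {0, 1, 2, 3, 4, 5, 6}, the full vertex set. Edge coverage: each edge of G has both endpoints in at least one bag. Running intersection: for every vertex, the bags containing it form a connected subtree. All three properties hold, so this is a valid tree decomposition of width max|bag| − 1 = 2, and hence tw(G) ≤ 2.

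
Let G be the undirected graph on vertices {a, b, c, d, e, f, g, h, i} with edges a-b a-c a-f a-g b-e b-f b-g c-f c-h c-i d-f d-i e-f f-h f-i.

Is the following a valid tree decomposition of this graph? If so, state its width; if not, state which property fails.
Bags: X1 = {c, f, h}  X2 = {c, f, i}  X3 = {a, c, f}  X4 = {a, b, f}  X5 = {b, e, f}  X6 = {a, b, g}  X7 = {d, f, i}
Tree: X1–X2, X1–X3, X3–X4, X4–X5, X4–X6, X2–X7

Every vertex of G appears in some bag (union = {a, b, c, d, e, f, g, h, i}); every edge is covered by a bag; and for each vertex v the set of bags containing v is connected in the bag tree. The decomposition is therefore valid. The largest bag has 3 vertices, so the width is 2.

Yes; width 2.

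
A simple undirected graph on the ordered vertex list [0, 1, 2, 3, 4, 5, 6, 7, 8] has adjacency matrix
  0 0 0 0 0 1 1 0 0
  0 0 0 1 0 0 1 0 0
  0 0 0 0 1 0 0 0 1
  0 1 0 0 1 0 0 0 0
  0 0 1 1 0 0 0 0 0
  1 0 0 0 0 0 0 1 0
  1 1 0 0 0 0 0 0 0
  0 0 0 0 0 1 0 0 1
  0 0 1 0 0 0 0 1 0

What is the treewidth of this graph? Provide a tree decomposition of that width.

The largest bag has 3 vertices, giving width 2; this decomposition certifies tw(G) ≤ 2. Since 6–1–3–4–2–8–7–5–0–6 is a cycle in G, G is not acyclic. Forests are exactly the graphs of treewidth ≤ 1, so tw(G) ≥ 2. The upper and lower bounds meet at 2, so that is the treewidth.

Treewidth 2.
One optimal decomposition is:
Bags: B1 = {1, 3, 6}  B2 = {3, 4, 6}  B3 = {2, 4, 6}  B4 = {2, 6, 8}  B5 = {6, 7, 8}  B6 = {5, 6, 7}  B7 = {0, 5, 6}
Tree: B1–B2, B2–B3, B3–B4, B4–B5, B5–B6, B6–B7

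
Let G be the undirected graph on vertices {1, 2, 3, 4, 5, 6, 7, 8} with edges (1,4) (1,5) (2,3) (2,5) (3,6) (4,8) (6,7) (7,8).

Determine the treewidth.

2

A width-2 tree decomposition is:
Bags: B1 = {1, 4, 5}  B2 = {2, 4, 5}  B3 = {2, 3, 4}  B4 = {3, 4, 6}  B5 = {4, 6, 7}  B6 = {4, 7, 8}
Tree: B1–B2, B2–B3, B3–B4, B4–B5, B5–B6
Each bag holds 3 vertices, so the decomposition has width 2, which upper-bounds the treewidth. The edges 4–1–5–2–3–6–7–8–4 form a cycle, so G is not a tree and its treewidth is at least 2. Hence tw(G) = 2 exactly.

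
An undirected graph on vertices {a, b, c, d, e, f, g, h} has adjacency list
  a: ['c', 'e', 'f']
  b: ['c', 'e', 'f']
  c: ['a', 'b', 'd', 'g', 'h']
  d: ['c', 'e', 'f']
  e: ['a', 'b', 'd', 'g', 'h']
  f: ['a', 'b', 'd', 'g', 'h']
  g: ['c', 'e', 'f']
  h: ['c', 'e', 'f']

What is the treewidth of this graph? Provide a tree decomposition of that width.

Treewidth 3.
One optimal decomposition is:
Bags: B1 = {c, d, e, f}  B2 = {c, e, f, g}  B3 = {a, c, e, f}  B4 = {c, e, f, h}  B5 = {b, c, e, f}
Tree: B1–B2, B2–B3, B3–B4, B4–B5

Every bag has size at most 4, so the width is 4 − 1 = 3 and tw(G) ≤ 3. For the lower bound: the 4 vertex sets {c,d}, {f,g}, {e}, {a} are disjoint, each induces a connected subgraph, and every pair is joined by at least one edge of G. Contracting each set to a single vertex therefore yields K_{4} as a minor, and since treewidth is minor-monotone, tw(G) ≥ tw(K_{4}) = 3. Hence tw(G) = 3 exactly.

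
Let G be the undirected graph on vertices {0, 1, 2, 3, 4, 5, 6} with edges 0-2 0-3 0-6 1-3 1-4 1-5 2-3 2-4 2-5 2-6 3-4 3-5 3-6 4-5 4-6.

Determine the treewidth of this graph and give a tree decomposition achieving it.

Treewidth 3.
One optimal decomposition is:
Bags: B1 = {2, 3, 4, 6}  B2 = {2, 3, 4, 5}  B3 = {1, 3, 4, 5}  B4 = {0, 2, 3, 6}
Tree: B1–B2, B2–B3, B1–B4

Every bag has size at most 4, so the width is 4 − 1 = 3 and tw(G) ≤ 3. For the lower bound, the 4 vertices {1, 3, 4, 5} are pairwise adjacent, and any tree decomposition puts a clique entirely inside one bag — forcing width ≥ 3. Combining the bounds, tw(G) = 3.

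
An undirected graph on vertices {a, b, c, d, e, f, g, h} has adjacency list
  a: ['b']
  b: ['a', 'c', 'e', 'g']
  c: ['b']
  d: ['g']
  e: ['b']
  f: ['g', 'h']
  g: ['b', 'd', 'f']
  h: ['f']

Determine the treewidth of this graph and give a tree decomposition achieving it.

Treewidth 1.
Bags: B1 = {b, g}  B2 = {f, g}  B3 = {f, h}  B4 = {d, g}  B5 = {b, c}  B6 = {a, b}  B7 = {b, e}
Tree: B1–B2, B2–B3, B1–B4, B1–B5, B1–B6, B5–B7

The largest bag has 2 vertices, giving width 1; this decomposition certifies tw(G) ≤ 1. Any graph with an edge has treewidth ≥ 1, and G has the edge g–b. Therefore the treewidth is 1.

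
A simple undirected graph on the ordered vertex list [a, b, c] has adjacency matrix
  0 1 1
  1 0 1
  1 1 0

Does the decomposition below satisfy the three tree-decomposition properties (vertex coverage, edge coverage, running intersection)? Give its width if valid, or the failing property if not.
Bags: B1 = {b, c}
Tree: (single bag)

No — vertex a appears in no bag.

A tree decomposition must satisfy three properties: every vertex lies in some bag; for every edge, both endpoints lie together in some bag; and for every vertex, the bags containing it form a connected subtree. Here vertex a appears in no bag, so the decomposition is invalid.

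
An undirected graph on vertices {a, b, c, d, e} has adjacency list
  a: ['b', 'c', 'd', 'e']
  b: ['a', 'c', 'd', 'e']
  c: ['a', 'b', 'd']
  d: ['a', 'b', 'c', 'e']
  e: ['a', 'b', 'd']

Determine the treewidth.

A width-3 tree decomposition is:
Bags: B1 = {a, b, c, d}  B2 = {a, b, d, e}
Tree: B1–B2
Every bag has size at most 4, so the width is 4 − 1 = 3 and tw(G) ≤ 3. For the lower bound, the 4 vertices {a, b, d, e} are pairwise adjacent, and any tree decomposition puts a clique entirely inside one bag — forcing width ≥ 3. Combining the bounds, tw(G) = 3.

3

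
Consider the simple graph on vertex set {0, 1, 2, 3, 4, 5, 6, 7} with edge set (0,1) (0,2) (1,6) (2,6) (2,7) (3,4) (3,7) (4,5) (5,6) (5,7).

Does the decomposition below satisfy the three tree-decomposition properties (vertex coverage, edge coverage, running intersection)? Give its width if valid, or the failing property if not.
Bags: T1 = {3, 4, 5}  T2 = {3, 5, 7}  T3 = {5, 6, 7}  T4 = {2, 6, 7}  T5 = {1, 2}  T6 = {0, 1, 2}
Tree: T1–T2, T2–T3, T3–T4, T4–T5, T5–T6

A tree decomposition must satisfy three properties: every vertex lies in some bag; for every edge, both endpoints lie together in some bag; and for every vertex, the bags containing it form a connected subtree. Here edge (6,1) lies in no bag, so the decomposition is invalid.

No — edge (6,1) lies in no bag.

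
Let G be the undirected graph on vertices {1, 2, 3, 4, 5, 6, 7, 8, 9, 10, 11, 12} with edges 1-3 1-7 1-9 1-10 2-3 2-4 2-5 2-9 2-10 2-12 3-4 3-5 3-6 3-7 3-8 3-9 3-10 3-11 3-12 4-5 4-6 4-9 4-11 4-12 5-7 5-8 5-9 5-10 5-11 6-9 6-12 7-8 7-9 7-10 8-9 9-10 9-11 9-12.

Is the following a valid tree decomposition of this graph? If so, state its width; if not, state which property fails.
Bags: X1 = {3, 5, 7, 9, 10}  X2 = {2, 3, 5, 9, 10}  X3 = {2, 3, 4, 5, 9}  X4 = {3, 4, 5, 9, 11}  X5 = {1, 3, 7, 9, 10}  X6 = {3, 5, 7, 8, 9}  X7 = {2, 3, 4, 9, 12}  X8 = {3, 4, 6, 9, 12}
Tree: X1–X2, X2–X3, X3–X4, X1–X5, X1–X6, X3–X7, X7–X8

Checking the three conditions: (i) the bags cover all of {1, 2, 3, 4, 5, 6, 7, 8, 9, 10, 11, 12}; (ii) for each edge, some bag contains both endpoints; (iii) the bags containing any fixed vertex form a subtree. All hold, so the decomposition is valid with width 5 − 1 = 4.

Yes; width 4.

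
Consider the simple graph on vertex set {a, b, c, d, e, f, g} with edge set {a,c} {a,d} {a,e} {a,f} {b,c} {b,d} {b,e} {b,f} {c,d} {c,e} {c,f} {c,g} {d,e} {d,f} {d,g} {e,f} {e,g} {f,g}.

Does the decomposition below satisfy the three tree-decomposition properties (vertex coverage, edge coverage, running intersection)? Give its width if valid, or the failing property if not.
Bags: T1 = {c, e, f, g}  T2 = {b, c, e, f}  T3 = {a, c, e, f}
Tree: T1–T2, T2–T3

A tree decomposition must satisfy three properties: every vertex lies in some bag; for every edge, both endpoints lie together in some bag; and for every vertex, the bags containing it form a connected subtree. Here vertex d appears in no bag, so the decomposition is invalid.

No — vertex d appears in no bag.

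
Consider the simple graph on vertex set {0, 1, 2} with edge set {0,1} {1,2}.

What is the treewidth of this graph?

A width-1 tree decomposition is:
Bags: B1 = {1, 2}  B2 = {0, 1}
Tree: B1–B2
The largest bag has 2 vertices, giving width 1; this decomposition certifies tw(G) ≤ 1. Any graph with an edge has treewidth ≥ 1, and G has the edge 2–1. The upper and lower bounds meet at 1, so that is the treewidth.

1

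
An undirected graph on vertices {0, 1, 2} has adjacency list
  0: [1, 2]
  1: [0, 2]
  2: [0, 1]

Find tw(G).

A width-2 tree decomposition is:
Bags: B1 = {0, 1, 2}
Tree: (single bag)
With just one bag of size 3, the width is 3 − 1 = 2, so tw(G) ≤ 2. On the other hand G contains the 3-clique {0, 1, 2}. A clique must lie in a single bag of any decomposition, so no decomposition can have width below 2. Combining the bounds, tw(G) = 2.

2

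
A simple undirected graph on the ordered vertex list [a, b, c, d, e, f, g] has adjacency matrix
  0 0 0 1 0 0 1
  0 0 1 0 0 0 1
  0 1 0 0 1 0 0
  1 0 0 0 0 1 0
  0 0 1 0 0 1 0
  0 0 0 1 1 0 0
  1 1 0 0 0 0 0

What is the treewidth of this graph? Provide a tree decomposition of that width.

The largest bag has 3 vertices, giving width 2; this decomposition certifies tw(G) ≤ 2. Since f–e–c–b–g–a–d–f is a cycle in G, G is not acyclic. Forests are exactly the graphs of treewidth ≤ 1, so tw(G) ≥ 2. Hence tw(G) = 2 exactly.

Treewidth 2.
Bags: B1 = {c, e, f}  B2 = {b, c, f}  B3 = {b, f, g}  B4 = {a, f, g}  B5 = {a, d, f}
Tree: B1–B2, B2–B3, B3–B4, B4–B5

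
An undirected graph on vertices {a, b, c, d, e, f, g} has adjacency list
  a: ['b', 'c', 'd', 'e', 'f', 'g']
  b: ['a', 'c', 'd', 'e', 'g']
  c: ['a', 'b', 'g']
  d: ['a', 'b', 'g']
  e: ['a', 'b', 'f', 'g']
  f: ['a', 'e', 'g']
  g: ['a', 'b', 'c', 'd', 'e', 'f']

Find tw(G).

A width-3 tree decomposition is:
Bags: B1 = {a, b, c, g}  B2 = {a, b, e, g}  B3 = {a, e, f, g}  B4 = {a, b, d, g}
Tree: B1–B2, B2–B3, B1–B4
Every bag has size at most 4, so the width is 4 − 1 = 3 and tw(G) ≤ 3. Conversely, {a, e, f, g} is a clique of size 4, and the vertices of any clique must share a bag in every tree decomposition; so some bag has ≥ 4 vertices and tw(G) ≥ 3. Therefore the treewidth is 3.

3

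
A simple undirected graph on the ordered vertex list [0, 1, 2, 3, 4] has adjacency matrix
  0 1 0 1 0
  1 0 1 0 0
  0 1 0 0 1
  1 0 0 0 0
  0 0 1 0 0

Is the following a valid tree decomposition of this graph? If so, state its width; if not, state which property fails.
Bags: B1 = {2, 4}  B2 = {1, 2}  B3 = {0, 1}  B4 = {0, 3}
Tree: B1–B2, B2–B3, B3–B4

Vertex coverage: the bags together contain {0, 1, 2, 3, 4}, the full vertex set. Edge coverage: each edge of G has both endpoints in at least one bag. Running intersection: for every vertex, the bags containing it form a connected subtree. All three properties hold, so this is a valid tree decomposition of width max|bag| − 1 = 1, and hence tw(G) ≤ 1.

Yes; width 1.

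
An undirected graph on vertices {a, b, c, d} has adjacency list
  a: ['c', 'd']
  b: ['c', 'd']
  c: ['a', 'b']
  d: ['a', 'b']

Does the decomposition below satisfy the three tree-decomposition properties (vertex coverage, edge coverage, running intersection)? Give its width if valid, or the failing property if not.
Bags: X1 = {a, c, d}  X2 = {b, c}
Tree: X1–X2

No — edge (d,b) lies in no bag.

A tree decomposition must satisfy three properties: every vertex lies in some bag; for every edge, both endpoints lie together in some bag; and for every vertex, the bags containing it form a connected subtree. Here edge (d,b) lies in no bag, so the decomposition is invalid.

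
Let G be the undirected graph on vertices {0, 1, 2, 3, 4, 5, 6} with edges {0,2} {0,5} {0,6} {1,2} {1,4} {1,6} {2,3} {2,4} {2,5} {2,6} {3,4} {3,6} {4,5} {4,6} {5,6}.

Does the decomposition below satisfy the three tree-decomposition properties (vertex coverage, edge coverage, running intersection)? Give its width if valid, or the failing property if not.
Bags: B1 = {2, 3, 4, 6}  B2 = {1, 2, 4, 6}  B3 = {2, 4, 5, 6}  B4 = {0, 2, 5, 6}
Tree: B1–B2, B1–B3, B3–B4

Yes; width 3.

Checking the three conditions: (i) the bags cover all of {0, 1, 2, 3, 4, 5, 6}; (ii) for each edge, some bag contains both endpoints; (iii) the bags containing any fixed vertex form a subtree. All hold, so the decomposition is valid with width 4 − 1 = 3.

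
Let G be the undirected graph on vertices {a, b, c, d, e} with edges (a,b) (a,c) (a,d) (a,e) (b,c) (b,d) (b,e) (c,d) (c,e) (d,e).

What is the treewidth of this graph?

4

A width-4 tree decomposition is:
Bags: B1 = {a, b, c, d, e}
Tree: (single bag)
A single bag containing all 5 vertices is trivially a valid decomposition of width 4. For the lower bound, the 5 vertices {a, b, c, d, e} are pairwise adjacent, and any tree decomposition puts a clique entirely inside one bag — forcing width ≥ 4. Therefore the treewidth is 4.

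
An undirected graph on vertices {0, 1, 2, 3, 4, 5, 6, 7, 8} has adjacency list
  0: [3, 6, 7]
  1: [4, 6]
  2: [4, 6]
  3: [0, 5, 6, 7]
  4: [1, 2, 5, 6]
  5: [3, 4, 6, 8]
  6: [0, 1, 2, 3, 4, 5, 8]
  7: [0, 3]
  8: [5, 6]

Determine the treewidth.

A width-2 tree decomposition is:
Bags: B1 = {0, 3, 6}  B2 = {3, 5, 6}  B3 = {4, 5, 6}  B4 = {0, 3, 7}  B5 = {2, 4, 6}  B6 = {1, 4, 6}  B7 = {5, 6, 8}
Tree: B1–B2, B2–B3, B1–B4, B3–B5, B3–B6, B2–B7
Each bag holds 3 vertices, so the decomposition has width 2, which upper-bounds the treewidth. For the lower bound, the 3 vertices {0, 3, 6} are pairwise adjacent, and any tree decomposition puts a clique entirely inside one bag — forcing width ≥ 2. Hence tw(G) = 2 exactly.

2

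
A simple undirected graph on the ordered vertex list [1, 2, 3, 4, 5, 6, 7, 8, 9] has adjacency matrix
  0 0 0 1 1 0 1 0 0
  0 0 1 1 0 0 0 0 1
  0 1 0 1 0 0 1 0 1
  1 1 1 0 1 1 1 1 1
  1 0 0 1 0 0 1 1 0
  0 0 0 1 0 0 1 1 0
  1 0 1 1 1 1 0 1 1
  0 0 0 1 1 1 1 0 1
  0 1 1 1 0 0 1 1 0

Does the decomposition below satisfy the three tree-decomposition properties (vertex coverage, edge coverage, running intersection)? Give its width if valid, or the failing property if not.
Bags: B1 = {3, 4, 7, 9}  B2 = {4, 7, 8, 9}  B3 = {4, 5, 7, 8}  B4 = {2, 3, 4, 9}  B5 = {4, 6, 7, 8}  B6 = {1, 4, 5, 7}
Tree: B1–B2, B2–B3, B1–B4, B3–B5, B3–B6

Yes; width 3.

Vertex coverage: the bags together contain {1, 2, 3, 4, 5, 6, 7, 8, 9}, the full vertex set. Edge coverage: each edge of G has both endpoints in at least one bag. Running intersection: for every vertex, the bags containing it form a connected subtree. All three properties hold, so this is a valid tree decomposition of width max|bag| − 1 = 3, and hence tw(G) ≤ 3.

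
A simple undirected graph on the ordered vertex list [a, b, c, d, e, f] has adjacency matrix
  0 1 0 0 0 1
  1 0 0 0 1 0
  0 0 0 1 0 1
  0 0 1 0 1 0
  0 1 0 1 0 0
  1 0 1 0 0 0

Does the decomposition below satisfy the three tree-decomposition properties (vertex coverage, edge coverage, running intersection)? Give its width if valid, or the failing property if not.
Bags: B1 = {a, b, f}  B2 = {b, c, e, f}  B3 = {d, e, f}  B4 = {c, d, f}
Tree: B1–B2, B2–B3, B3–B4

A tree decomposition must satisfy three properties: every vertex lies in some bag; for every edge, both endpoints lie together in some bag; and for every vertex, the bags containing it form a connected subtree. Here bags containing vertex c are not connected in the tree, so the decomposition is invalid.

No — bags containing vertex c are not connected in the tree.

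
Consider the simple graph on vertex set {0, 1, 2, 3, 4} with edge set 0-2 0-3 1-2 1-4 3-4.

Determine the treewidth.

A width-2 tree decomposition is:
Bags: B1 = {0, 2, 3}  B2 = {2, 3, 4}  B3 = {1, 2, 4}
Tree: B1–B2, B2–B3
The largest bag has 3 vertices, giving width 2; this decomposition certifies tw(G) ≤ 2. For the lower bound, G contains the cycle 2–0–3–4–1–2, so G is not a forest; only forests have treewidth ≤ 1, hence tw(G) ≥ 2. The upper and lower bounds meet at 2, so that is the treewidth.

2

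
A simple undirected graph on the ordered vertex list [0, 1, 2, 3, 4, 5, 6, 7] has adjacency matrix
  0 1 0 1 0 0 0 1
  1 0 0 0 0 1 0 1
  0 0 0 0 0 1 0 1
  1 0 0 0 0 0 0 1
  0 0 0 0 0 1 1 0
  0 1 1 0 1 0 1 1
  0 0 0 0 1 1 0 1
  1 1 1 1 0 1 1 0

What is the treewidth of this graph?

A width-2 tree decomposition is:
Bags: B1 = {2, 5, 7}  B2 = {1, 5, 7}  B3 = {5, 6, 7}  B4 = {0, 1, 7}  B5 = {4, 5, 6}  B6 = {0, 3, 7}
Tree: B1–B2, B1–B3, B2–B4, B3–B5, B4–B6
Every bag has size at most 3, so the width is 3 − 1 = 2 and tw(G) ≤ 2. On the other hand G contains the 3-clique {4, 5, 6}. A clique must lie in a single bag of any decomposition, so no decomposition can have width below 2. Therefore the treewidth is 2.

2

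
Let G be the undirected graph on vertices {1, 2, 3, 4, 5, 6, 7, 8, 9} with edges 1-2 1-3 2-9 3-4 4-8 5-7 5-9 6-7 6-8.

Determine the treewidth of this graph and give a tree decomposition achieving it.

Each bag holds 3 vertices, so the decomposition has width 2, which upper-bounds the treewidth. For the lower bound, G contains the cycle 4–8–6–7–5–9–2–1–3–4, so G is not a forest; only forests have treewidth ≤ 1, hence tw(G) ≥ 2. Therefore the treewidth is 2.

Treewidth 2.
Bags: B1 = {4, 6, 8}  B2 = {4, 6, 7}  B3 = {4, 5, 7}  B4 = {4, 5, 9}  B5 = {2, 4, 9}  B6 = {1, 2, 4}  B7 = {1, 3, 4}
Tree: B1–B2, B2–B3, B3–B4, B4–B5, B5–B6, B6–B7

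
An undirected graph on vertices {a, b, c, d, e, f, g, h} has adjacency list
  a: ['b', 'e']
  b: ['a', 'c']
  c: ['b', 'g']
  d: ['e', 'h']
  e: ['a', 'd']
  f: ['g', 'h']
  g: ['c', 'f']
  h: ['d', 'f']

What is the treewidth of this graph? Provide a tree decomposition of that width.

The largest bag has 3 vertices, giving width 2; this decomposition certifies tw(G) ≤ 2. Since f–g–c–b–a–e–d–h–f is a cycle in G, G is not acyclic. Forests are exactly the graphs of treewidth ≤ 1, so tw(G) ≥ 2. Hence tw(G) = 2 exactly.

Treewidth 2.
Bags: B1 = {c, f, g}  B2 = {b, c, f}  B3 = {a, b, f}  B4 = {a, e, f}  B5 = {d, e, f}  B6 = {d, f, h}
Tree: B1–B2, B2–B3, B3–B4, B4–B5, B5–B6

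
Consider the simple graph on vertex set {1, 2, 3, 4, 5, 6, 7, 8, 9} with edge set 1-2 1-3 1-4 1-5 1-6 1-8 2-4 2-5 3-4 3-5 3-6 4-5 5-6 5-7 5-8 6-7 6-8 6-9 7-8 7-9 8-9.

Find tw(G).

A width-3 tree decomposition is:
Bags: B1 = {5, 6, 7, 8}  B2 = {1, 5, 6, 8}  B3 = {6, 7, 8, 9}  B4 = {1, 3, 5, 6}  B5 = {1, 3, 4, 5}  B6 = {1, 2, 4, 5}
Tree: B1–B2, B1–B3, B2–B4, B4–B5, B5–B6
The largest bag has 4 vertices, giving width 3; this decomposition certifies tw(G) ≤ 3. For the lower bound, the 4 vertices {6, 7, 8, 9} are pairwise adjacent, and any tree decomposition puts a clique entirely inside one bag — forcing width ≥ 3. The upper and lower bounds meet at 3, so that is the treewidth.

3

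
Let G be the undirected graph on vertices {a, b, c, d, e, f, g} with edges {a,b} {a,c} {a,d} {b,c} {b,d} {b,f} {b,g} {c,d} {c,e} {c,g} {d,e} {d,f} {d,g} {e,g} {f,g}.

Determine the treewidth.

A width-3 tree decomposition is:
Bags: B1 = {b, d, f, g}  B2 = {b, c, d, g}  B3 = {c, d, e, g}  B4 = {a, b, c, d}
Tree: B1–B2, B2–B3, B2–B4
The largest bag has 4 vertices, giving width 3; this decomposition certifies tw(G) ≤ 3. On the other hand G contains the 4-clique {c, d, e, g}. A clique must lie in a single bag of any decomposition, so no decomposition can have width below 3. The upper and lower bounds meet at 3, so that is the treewidth.

3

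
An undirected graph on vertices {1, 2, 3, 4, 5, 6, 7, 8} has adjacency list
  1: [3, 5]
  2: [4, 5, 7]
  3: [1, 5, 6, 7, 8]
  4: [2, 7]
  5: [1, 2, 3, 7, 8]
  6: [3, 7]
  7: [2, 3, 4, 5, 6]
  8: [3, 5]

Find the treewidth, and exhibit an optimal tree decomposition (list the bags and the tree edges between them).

Every bag has size at most 3, so the width is 3 − 1 = 2 and tw(G) ≤ 2. Conversely, {2, 4, 7} is a clique of size 3, and the vertices of any clique must share a bag in every tree decomposition; so some bag has ≥ 3 vertices and tw(G) ≥ 2. Therefore the treewidth is 2.

Treewidth 2.
One optimal decomposition is:
Bags: B1 = {3, 5, 7}  B2 = {3, 6, 7}  B3 = {2, 5, 7}  B4 = {3, 5, 8}  B5 = {2, 4, 7}  B6 = {1, 3, 5}
Tree: B1–B2, B1–B3, B1–B4, B3–B5, B4–B6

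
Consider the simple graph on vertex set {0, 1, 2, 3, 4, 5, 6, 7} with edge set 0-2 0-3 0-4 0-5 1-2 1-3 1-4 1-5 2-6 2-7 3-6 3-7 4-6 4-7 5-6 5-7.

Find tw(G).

4

A width-4 tree decomposition is:
Bags: B1 = {0, 1, 2, 6, 7}  B2 = {0, 1, 5, 6, 7}  B3 = {0, 1, 3, 6, 7}  B4 = {0, 1, 4, 6, 7}
Tree: B1–B2, B2–B3, B3–B4
Each bag holds 5 vertices, so the decomposition has width 4, which upper-bounds the treewidth. For the lower bound: the 5 vertex sets {2,6}, {1,5}, {3,7}, {0}, {4} are disjoint, each induces a connected subgraph, and every pair is joined by at least one edge of G. Contracting each set to a single vertex therefore yields K_{5} as a minor, and since treewidth is minor-monotone, tw(G) ≥ tw(K_{5}) = 4. Combining the bounds, tw(G) = 4.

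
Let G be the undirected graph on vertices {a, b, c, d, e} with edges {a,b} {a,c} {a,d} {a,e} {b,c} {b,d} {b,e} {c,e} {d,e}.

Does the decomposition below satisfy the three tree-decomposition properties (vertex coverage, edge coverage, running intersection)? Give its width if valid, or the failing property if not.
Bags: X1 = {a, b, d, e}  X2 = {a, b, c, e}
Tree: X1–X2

Yes; width 3.

Every vertex of G appears in some bag (union = {a, b, c, d, e}); every edge is covered by a bag; and for each vertex v the set of bags containing v is connected in the bag tree. The decomposition is therefore valid. The largest bag has 4 vertices, so the width is 3.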